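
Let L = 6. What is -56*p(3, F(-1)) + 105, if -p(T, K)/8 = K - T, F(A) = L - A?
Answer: 1897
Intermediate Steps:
F(A) = 6 - A
p(T, K) = -8*K + 8*T (p(T, K) = -8*(K - T) = -8*K + 8*T)
-56*p(3, F(-1)) + 105 = -56*(-8*(6 - 1*(-1)) + 8*3) + 105 = -56*(-8*(6 + 1) + 24) + 105 = -56*(-8*7 + 24) + 105 = -56*(-56 + 24) + 105 = -56*(-32) + 105 = 1792 + 105 = 1897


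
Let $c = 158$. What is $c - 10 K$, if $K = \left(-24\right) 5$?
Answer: $1358$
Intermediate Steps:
$K = -120$
$c - 10 K = 158 - -1200 = 158 + 1200 = 1358$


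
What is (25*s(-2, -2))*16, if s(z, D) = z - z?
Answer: 0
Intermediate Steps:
s(z, D) = 0
(25*s(-2, -2))*16 = (25*0)*16 = 0*16 = 0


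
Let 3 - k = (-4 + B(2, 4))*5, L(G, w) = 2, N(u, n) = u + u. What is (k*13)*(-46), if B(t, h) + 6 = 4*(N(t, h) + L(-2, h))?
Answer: 40066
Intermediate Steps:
N(u, n) = 2*u
B(t, h) = 2 + 8*t (B(t, h) = -6 + 4*(2*t + 2) = -6 + 4*(2 + 2*t) = -6 + (8 + 8*t) = 2 + 8*t)
k = -67 (k = 3 - (-4 + (2 + 8*2))*5 = 3 - (-4 + (2 + 16))*5 = 3 - (-4 + 18)*5 = 3 - 14*5 = 3 - 1*70 = 3 - 70 = -67)
(k*13)*(-46) = -67*13*(-46) = -871*(-46) = 40066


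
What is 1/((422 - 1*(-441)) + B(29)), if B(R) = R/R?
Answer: 1/864 ≈ 0.0011574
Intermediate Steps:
B(R) = 1
1/((422 - 1*(-441)) + B(29)) = 1/((422 - 1*(-441)) + 1) = 1/((422 + 441) + 1) = 1/(863 + 1) = 1/864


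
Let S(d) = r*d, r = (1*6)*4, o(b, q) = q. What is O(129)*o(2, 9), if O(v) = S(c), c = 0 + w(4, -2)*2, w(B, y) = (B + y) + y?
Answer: 0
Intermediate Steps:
w(B, y) = B + 2*y
c = 0 (c = 0 + (4 + 2*(-2))*2 = 0 + (4 - 4)*2 = 0 + 0*2 = 0 + 0 = 0)
r = 24 (r = 6*4 = 24)
S(d) = 24*d
O(v) = 0 (O(v) = 24*0 = 0)
O(129)*o(2, 9) = 0*9 = 0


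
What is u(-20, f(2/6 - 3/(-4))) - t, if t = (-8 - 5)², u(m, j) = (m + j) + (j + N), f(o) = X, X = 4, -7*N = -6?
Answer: -1261/7 ≈ -180.14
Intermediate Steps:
N = 6/7 (N = -⅐*(-6) = 6/7 ≈ 0.85714)
f(o) = 4
u(m, j) = 6/7 + m + 2*j (u(m, j) = (m + j) + (j + 6/7) = (j + m) + (6/7 + j) = 6/7 + m + 2*j)
t = 169 (t = (-13)² = 169)
u(-20, f(2/6 - 3/(-4))) - t = (6/7 - 20 + 2*4) - 1*169 = (6/7 - 20 + 8) - 169 = -78/7 - 169 = -1261/7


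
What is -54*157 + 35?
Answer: -8443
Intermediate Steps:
-54*157 + 35 = -8478 + 35 = -8443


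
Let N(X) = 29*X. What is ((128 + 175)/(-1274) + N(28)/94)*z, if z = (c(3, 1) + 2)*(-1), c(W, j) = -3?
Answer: 503003/59878 ≈ 8.4005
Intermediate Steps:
z = 1 (z = (-3 + 2)*(-1) = -1*(-1) = 1)
((128 + 175)/(-1274) + N(28)/94)*z = ((128 + 175)/(-1274) + (29*28)/94)*1 = (303*(-1/1274) + 812*(1/94))*1 = (-303/1274 + 406/47)*1 = (503003/59878)*1 = 503003/59878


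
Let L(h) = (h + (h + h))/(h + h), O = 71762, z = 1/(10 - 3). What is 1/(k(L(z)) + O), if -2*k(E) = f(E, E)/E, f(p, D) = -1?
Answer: 3/215287 ≈ 1.3935e-5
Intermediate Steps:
z = ⅐ (z = 1/7 = ⅐ ≈ 0.14286)
L(h) = 3/2 (L(h) = (h + 2*h)/((2*h)) = (3*h)*(1/(2*h)) = 3/2)
k(E) = 1/(2*E) (k(E) = -(-1)/(2*E) = 1/(2*E))
1/(k(L(z)) + O) = 1/(1/(2*(3/2)) + 71762) = 1/((½)*(⅔) + 71762) = 1/(⅓ + 71762) = 1/(215287/3) = 3/215287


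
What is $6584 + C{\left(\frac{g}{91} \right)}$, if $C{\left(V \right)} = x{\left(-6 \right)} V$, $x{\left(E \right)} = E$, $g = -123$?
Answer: $\frac{599882}{91} \approx 6592.1$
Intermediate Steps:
$C{\left(V \right)} = - 6 V$
$6584 + C{\left(\frac{g}{91} \right)} = 6584 - 6 \left(- \frac{123}{91}\right) = 6584 - 6 \left(\left(-123\right) \frac{1}{91}\right) = 6584 - - \frac{738}{91} = 6584 + \frac{738}{91} = \frac{599882}{91}$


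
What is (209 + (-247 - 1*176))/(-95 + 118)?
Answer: -214/23 ≈ -9.3044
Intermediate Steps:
(209 + (-247 - 1*176))/(-95 + 118) = (209 + (-247 - 176))/23 = (209 - 423)*(1/23) = -214*1/23 = -214/23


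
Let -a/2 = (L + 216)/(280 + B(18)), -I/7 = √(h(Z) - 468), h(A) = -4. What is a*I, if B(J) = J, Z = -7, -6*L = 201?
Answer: 2555*I*√118/149 ≈ 186.27*I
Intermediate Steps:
L = -67/2 (L = -⅙*201 = -67/2 ≈ -33.500)
I = -14*I*√118 (I = -7*√(-4 - 468) = -14*I*√118 ≈ -152.08*I)
a = -365/298 (a = -2*(-67/2 + 216)/(280 + 18) = -365/298 ≈ -1.2248)
a*I = -(-2555)*I*√118/149 = 2555*I*√118/149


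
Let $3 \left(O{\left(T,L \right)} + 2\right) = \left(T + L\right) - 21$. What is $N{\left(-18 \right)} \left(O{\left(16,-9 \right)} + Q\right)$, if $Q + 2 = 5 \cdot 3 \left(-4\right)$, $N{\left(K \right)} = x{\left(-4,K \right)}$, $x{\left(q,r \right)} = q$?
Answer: $\frac{824}{3} \approx 274.67$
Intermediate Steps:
$N{\left(K \right)} = -4$
$Q = -62$ ($Q = -2 + 5 \cdot 3 \left(-4\right) = -2 + 15 \left(-4\right) = -2 - 60 = -62$)
$O{\left(T,L \right)} = -9 + \frac{L}{3} + \frac{T}{3}$ ($O{\left(T,L \right)} = -2 + \frac{\left(T + L\right) - 21}{3} = -2 + \frac{\left(L + T\right) - 21}{3} = -2 + \frac{-21 + L + T}{3} = -2 + \left(-7 + \frac{L}{3} + \frac{T}{3}\right) = -9 + \frac{L}{3} + \frac{T}{3}$)
$N{\left(-18 \right)} \left(O{\left(16,-9 \right)} + Q\right) = - 4 \left(\left(-9 + \frac{1}{3} \left(-9\right) + \frac{1}{3} \cdot 16\right) - 62\right) = - 4 \left(\left(-9 - 3 + \frac{16}{3}\right) - 62\right) = - 4 \left(- \frac{20}{3} - 62\right) = \left(-4\right) \left(- \frac{206}{3}\right) = \frac{824}{3}$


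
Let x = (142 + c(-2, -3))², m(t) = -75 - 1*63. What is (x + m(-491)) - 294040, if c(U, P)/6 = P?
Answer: -278802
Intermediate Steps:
c(U, P) = 6*P
m(t) = -138 (m(t) = -75 - 63 = -138)
x = 15376 (x = (142 + 6*(-3))² = (142 - 18)² = 124² = 15376)
(x + m(-491)) - 294040 = (15376 - 138) - 294040 = 15238 - 294040 = -278802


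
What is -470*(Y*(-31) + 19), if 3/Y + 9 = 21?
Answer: -10575/2 ≈ -5287.5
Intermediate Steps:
Y = ¼ (Y = 3/(-9 + 21) = 3/12 = 3*(1/12) = ¼ ≈ 0.25000)
-470*(Y*(-31) + 19) = -470*((¼)*(-31) + 19) = -470*(-31/4 + 19) = -470*45/4 = -10575/2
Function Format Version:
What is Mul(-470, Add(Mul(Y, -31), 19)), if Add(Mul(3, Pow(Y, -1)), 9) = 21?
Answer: Rational(-10575, 2) ≈ -5287.5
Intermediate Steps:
Y = Rational(1, 4) (Y = Mul(3, Pow(Add(-9, 21), -1)) = Mul(3, Pow(12, -1)) = Mul(3, Rational(1, 12)) = Rational(1, 4) ≈ 0.25000)
Mul(-470, Add(Mul(Y, -31), 19)) = Mul(-470, Add(Mul(Rational(1, 4), -31), 19)) = Mul(-470, Add(Rational(-31, 4), 19)) = Mul(-470, Rational(45, 4)) = Rational(-10575, 2)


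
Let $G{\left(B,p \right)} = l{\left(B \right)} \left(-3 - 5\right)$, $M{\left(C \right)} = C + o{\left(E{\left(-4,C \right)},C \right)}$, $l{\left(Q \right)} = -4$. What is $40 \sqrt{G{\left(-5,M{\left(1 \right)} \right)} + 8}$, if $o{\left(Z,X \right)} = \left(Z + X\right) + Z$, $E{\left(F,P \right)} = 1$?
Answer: $80 \sqrt{10} \approx 252.98$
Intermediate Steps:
$o{\left(Z,X \right)} = X + 2 Z$ ($o{\left(Z,X \right)} = \left(X + Z\right) + Z = X + 2 Z$)
$M{\left(C \right)} = 2 + 2 C$ ($M{\left(C \right)} = C + \left(C + 2 \cdot 1\right) = C + \left(C + 2\right) = C + \left(2 + C\right) = 2 + 2 C$)
$G{\left(B,p \right)} = 32$ ($G{\left(B,p \right)} = - 4 \left(-3 - 5\right) = \left(-4\right) \left(-8\right) = 32$)
$40 \sqrt{G{\left(-5,M{\left(1 \right)} \right)} + 8} = 40 \sqrt{32 + 8} = 40 \sqrt{40} = 40 \cdot 2 \sqrt{10} = 80 \sqrt{10}$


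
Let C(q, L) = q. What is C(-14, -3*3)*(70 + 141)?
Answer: -2954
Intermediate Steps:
C(-14, -3*3)*(70 + 141) = -14*(70 + 141) = -14*211 = -2954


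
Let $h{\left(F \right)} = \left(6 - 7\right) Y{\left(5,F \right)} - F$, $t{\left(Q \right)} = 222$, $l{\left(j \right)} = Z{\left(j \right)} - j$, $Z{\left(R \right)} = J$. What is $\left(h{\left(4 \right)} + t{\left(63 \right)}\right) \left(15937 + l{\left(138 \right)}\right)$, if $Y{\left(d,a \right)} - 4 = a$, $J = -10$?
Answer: $3315690$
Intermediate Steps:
$Y{\left(d,a \right)} = 4 + a$
$Z{\left(R \right)} = -10$
$l{\left(j \right)} = -10 - j$
$h{\left(F \right)} = -4 - 2 F$ ($h{\left(F \right)} = \left(6 - 7\right) \left(4 + F\right) - F = - (4 + F) - F = \left(-4 - F\right) - F = -4 - 2 F$)
$\left(h{\left(4 \right)} + t{\left(63 \right)}\right) \left(15937 + l{\left(138 \right)}\right) = \left(\left(-4 - 8\right) + 222\right) \left(15937 - 148\right) = \left(-12 + 222\right) \left(15937 - 148\right) = 210 \cdot 15789 = 3315690$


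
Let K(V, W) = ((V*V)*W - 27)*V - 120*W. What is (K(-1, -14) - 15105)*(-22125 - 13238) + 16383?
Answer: 473314775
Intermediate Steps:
K(V, W) = -120*W + V*(-27 + W*V²) (K(V, W) = (V²*W - 27)*V - 120*W = (W*V² - 27)*V - 120*W = (-27 + W*V²)*V - 120*W = V*(-27 + W*V²) - 120*W = -120*W + V*(-27 + W*V²))
(K(-1, -14) - 15105)*(-22125 - 13238) + 16383 = ((-120*(-14) - 27*(-1) - 14*(-1)³) - 15105)*(-22125 - 13238) + 16383 = ((1680 + 27 - 14*(-1)) - 15105)*(-35363) + 16383 = ((1680 + 27 + 14) - 15105)*(-35363) + 16383 = (1721 - 15105)*(-35363) + 16383 = -13384*(-35363) + 16383 = 473298392 + 16383 = 473314775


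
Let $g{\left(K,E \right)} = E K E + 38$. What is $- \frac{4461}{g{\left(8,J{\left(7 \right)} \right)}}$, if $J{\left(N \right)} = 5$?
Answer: $- \frac{4461}{238} \approx -18.744$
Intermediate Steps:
$g{\left(K,E \right)} = 38 + K E^{2}$ ($g{\left(K,E \right)} = K E^{2} + 38 = 38 + K E^{2}$)
$- \frac{4461}{g{\left(8,J{\left(7 \right)} \right)}} = - \frac{4461}{38 + 8 \cdot 5^{2}} = - \frac{4461}{38 + 8 \cdot 25} = - \frac{4461}{38 + 200} = - \frac{4461}{238}$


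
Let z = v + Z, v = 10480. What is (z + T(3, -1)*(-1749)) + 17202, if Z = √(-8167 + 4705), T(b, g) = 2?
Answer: 24184 + I*√3462 ≈ 24184.0 + 58.839*I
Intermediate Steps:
Z = I*√3462 (Z = √(-3462) = I*√3462 ≈ 58.839*I)
z = 10480 + I*√3462 ≈ 10480.0 + 58.839*I
(z + T(3, -1)*(-1749)) + 17202 = ((10480 + I*√3462) + 2*(-1749)) + 17202 = ((10480 + I*√3462) - 3498) + 17202 = (6982 + I*√3462) + 17202 = 24184 + I*√3462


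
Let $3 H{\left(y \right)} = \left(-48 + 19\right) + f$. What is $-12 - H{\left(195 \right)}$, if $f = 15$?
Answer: $- \frac{22}{3} \approx -7.3333$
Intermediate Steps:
$H{\left(y \right)} = - \frac{14}{3}$ ($H{\left(y \right)} = \frac{\left(-48 + 19\right) + 15}{3} = \frac{-29 + 15}{3} = \frac{1}{3} \left(-14\right) = - \frac{14}{3}$)
$-12 - H{\left(195 \right)} = -12 - - \frac{14}{3} = -12 + \frac{14}{3} = - \frac{22}{3}$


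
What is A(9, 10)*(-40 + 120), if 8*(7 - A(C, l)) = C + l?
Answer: 370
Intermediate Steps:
A(C, l) = 7 - C/8 - l/8 (A(C, l) = 7 - (C + l)/8 = 7 + (-C/8 - l/8) = 7 - C/8 - l/8)
A(9, 10)*(-40 + 120) = (7 - ⅛*9 - ⅛*10)*(-40 + 120) = (7 - 9/8 - 5/4)*80 = (37/8)*80 = 370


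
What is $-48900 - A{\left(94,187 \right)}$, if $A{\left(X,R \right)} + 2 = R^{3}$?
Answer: $-6588101$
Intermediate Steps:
$A{\left(X,R \right)} = -2 + R^{3}$
$-48900 - A{\left(94,187 \right)} = -48900 - \left(-2 + 187^{3}\right) = -48900 - \left(-2 + 6539203\right) = -48900 - 6539201 = -6588101$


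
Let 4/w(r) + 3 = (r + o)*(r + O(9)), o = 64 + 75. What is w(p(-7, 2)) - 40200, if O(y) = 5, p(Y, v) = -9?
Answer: -21024604/523 ≈ -40200.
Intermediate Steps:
o = 139
w(r) = 4/(-3 + (5 + r)*(139 + r)) (w(r) = 4/(-3 + (r + 139)*(r + 5)) = 4/(-3 + (139 + r)*(5 + r)) = 4/(-3 + (5 + r)*(139 + r)))
w(p(-7, 2)) - 40200 = 4/(692 + (-9)**2 + 144*(-9)) - 40200 = 4/(692 + 81 - 1296) - 40200 = 4/(-523) - 40200 = 4*(-1/523) - 40200 = -4/523 - 40200 = -21024604/523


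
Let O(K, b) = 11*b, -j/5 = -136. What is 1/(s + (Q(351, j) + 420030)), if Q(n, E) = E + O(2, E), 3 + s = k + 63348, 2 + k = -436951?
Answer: 1/54582 ≈ 1.8321e-5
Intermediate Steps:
j = 680 (j = -5*(-136) = 680)
k = -436953 (k = -2 - 436951 = -436953)
s = -373608 (s = -3 + (-436953 + 63348) = -3 - 373605 = -373608)
Q(n, E) = 12*E (Q(n, E) = E + 11*E = 12*E)
1/(s + (Q(351, j) + 420030)) = 1/(-373608 + (12*680 + 420030)) = 1/(-373608 + (8160 + 420030)) = 1/(-373608 + 428190) = 1/54582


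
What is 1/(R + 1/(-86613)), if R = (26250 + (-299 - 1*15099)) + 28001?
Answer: 86613/3365174888 ≈ 2.5738e-5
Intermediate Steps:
R = 38853 (R = (26250 + (-299 - 15099)) + 28001 = (26250 - 15398) + 28001 = 10852 + 28001 = 38853)
1/(R + 1/(-86613)) = 1/(38853 + 1/(-86613)) = 1/(38853 - 1/86613) = 1/(3365174888/86613) = 86613/3365174888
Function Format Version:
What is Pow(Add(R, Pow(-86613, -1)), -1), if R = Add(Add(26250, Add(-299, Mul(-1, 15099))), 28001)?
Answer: Rational(86613, 3365174888) ≈ 2.5738e-5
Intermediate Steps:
R = 38853 (R = Add(Add(26250, Add(-299, -15099)), 28001) = Add(Add(26250, -15398), 28001) = Add(10852, 28001) = 38853)
Pow(Add(R, Pow(-86613, -1)), -1) = Pow(Add(38853, Pow(-86613, -1)), -1) = Pow(Add(38853, Rational(-1, 86613)), -1) = Pow(Rational(3365174888, 86613), -1) = Rational(86613, 3365174888)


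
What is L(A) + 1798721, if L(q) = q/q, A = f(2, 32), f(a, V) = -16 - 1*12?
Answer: 1798722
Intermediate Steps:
f(a, V) = -28 (f(a, V) = -16 - 12 = -28)
A = -28
L(q) = 1
L(A) + 1798721 = 1 + 1798721 = 1798722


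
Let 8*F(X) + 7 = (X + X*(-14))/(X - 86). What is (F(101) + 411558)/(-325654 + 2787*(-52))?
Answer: -24692771/28234680 ≈ -0.87455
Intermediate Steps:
F(X) = -7/8 - 13*X/(8*(-86 + X)) (F(X) = -7/8 + ((X + X*(-14))/(X - 86))/8 = -7/8 + ((X - 14*X)/(-86 + X))/8 = -7/8 + ((-13*X)/(-86 + X))/8 = -7/8 + (-13*X/(-86 + X))/8 = -7/8 - 13*X/(8*(-86 + X)))
(F(101) + 411558)/(-325654 + 2787*(-52)) = ((301 - 10*101)/(4*(-86 + 101)) + 411558)/(-325654 + 2787*(-52)) = ((¼)*(301 - 1010)/15 + 411558)/(-325654 - 144924) = ((¼)*(1/15)*(-709) + 411558)/(-470578) = (-709/60 + 411558)*(-1/470578) = (24692771/60)*(-1/470578) = -24692771/28234680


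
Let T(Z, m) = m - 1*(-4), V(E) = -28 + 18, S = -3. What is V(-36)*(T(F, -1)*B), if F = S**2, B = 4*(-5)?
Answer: 600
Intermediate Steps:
V(E) = -10
B = -20
F = 9 (F = (-3)**2 = 9)
T(Z, m) = 4 + m (T(Z, m) = m + 4 = 4 + m)
V(-36)*(T(F, -1)*B) = -10*(4 - 1)*(-20) = -30*(-20) = -10*(-60) = 600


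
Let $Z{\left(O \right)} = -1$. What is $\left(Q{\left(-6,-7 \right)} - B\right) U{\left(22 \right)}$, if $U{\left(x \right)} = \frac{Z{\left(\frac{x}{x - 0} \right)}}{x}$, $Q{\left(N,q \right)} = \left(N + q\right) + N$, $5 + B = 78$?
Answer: $\frac{46}{11} \approx 4.1818$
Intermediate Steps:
$B = 73$ ($B = -5 + 78 = 73$)
$Q{\left(N,q \right)} = q + 2 N$
$U{\left(x \right)} = - \frac{1}{x}$
$\left(Q{\left(-6,-7 \right)} - B\right) U{\left(22 \right)} = \left(\left(-7 + 2 \left(-6\right)\right) - 73\right) \left(- \frac{1}{22}\right) = \left(\left(-7 - 12\right) - 73\right) \left(\left(-1\right) \frac{1}{22}\right) = \left(-19 - 73\right) \left(- \frac{1}{22}\right) = \left(-92\right) \left(- \frac{1}{22}\right) = \frac{46}{11}$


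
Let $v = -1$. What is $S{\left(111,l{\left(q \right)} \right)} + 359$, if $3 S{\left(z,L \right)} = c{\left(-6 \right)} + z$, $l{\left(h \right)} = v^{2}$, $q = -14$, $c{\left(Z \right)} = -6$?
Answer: $394$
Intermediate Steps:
$l{\left(h \right)} = 1$ ($l{\left(h \right)} = \left(-1\right)^{2} = 1$)
$S{\left(z,L \right)} = -2 + \frac{z}{3}$ ($S{\left(z,L \right)} = \frac{-6 + z}{3} = -2 + \frac{z}{3}$)
$S{\left(111,l{\left(q \right)} \right)} + 359 = \left(-2 + \frac{1}{3} \cdot 111\right) + 359 = \left(-2 + 37\right) + 359 = 35 + 359 = 394$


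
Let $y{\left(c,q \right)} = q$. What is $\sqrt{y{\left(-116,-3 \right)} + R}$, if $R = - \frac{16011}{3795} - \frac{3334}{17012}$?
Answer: $\frac{i \sqrt{858499666419230}}{10760090} \approx 2.723 i$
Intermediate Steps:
$R = - \frac{47505277}{10760090}$ ($R = \left(-16011\right) \frac{1}{3795} - \frac{1667}{8506} = - \frac{5337}{1265} - \frac{1667}{8506} = - \frac{47505277}{10760090} \approx -4.4149$)
$\sqrt{y{\left(-116,-3 \right)} + R} = \sqrt{-3 - \frac{47505277}{10760090}} = \sqrt{- \frac{79785547}{10760090}} = \frac{i \sqrt{858499666419230}}{10760090}$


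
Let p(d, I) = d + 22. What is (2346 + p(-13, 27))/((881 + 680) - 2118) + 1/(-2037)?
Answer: -4797692/1134609 ≈ -4.2285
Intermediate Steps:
p(d, I) = 22 + d
(2346 + p(-13, 27))/((881 + 680) - 2118) + 1/(-2037) = (2346 + (22 - 13))/((881 + 680) - 2118) + 1/(-2037) = (2346 + 9)/(1561 - 2118) - 1/2037 = 2355/(-557) - 1/2037 = 2355*(-1/557) - 1/2037 = -2355/557 - 1/2037 = -4797692/1134609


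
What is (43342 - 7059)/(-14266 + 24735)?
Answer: 36283/10469 ≈ 3.4658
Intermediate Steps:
(43342 - 7059)/(-14266 + 24735) = 36283/10469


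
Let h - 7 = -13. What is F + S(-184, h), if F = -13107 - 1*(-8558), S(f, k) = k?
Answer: -4555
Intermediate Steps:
h = -6 (h = 7 - 13 = -6)
F = -4549 (F = -13107 + 8558 = -4549)
F + S(-184, h) = -4549 - 6 = -4555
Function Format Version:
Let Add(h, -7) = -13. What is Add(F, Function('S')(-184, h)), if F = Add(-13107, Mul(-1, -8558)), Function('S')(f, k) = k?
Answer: -4555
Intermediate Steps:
h = -6 (h = Add(7, -13) = -6)
F = -4549 (F = Add(-13107, 8558) = -4549)
Add(F, Function('S')(-184, h)) = Add(-4549, -6) = -4555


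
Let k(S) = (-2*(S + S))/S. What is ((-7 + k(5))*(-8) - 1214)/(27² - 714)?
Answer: -1126/15 ≈ -75.067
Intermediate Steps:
k(S) = -4 (k(S) = (-4*S)/S = -4)
((-7 + k(5))*(-8) - 1214)/(27² - 714) = ((-7 - 4)*(-8) - 1214)/(27² - 714) = (-11*(-8) - 1214)/(729 - 714) = (88 - 1214)/15 = (1/15)*(-1126) = -1126/15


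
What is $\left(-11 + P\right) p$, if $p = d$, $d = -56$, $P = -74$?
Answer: $4760$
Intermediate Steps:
$p = -56$
$\left(-11 + P\right) p = \left(-11 - 74\right) \left(-56\right) = \left(-85\right) \left(-56\right) = 4760$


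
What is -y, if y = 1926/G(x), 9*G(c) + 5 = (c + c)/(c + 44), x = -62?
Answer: -156006/17 ≈ -9176.8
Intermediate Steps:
G(c) = -5/9 + 2*c/(9*(44 + c)) (G(c) = -5/9 + ((c + c)/(c + 44))/9 = -5/9 + ((2*c)/(44 + c))/9 = -5/9 + (2*c/(44 + c))/9 = -5/9 + 2*c/(9*(44 + c)))
y = 156006/17 (y = 1926/(((-220 - 3*(-62))/(9*(44 - 62)))) = 1926/(((1/9)*(-220 + 186)/(-18))) = 1926/(((1/9)*(-1/18)*(-34))) = 1926/(17/81) = 1926*(81/17) = 156006/17 ≈ 9176.8)
-y = -1*156006/17 = -156006/17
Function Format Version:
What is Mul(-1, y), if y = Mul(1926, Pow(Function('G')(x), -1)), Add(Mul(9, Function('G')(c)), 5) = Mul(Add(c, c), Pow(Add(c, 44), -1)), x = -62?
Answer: Rational(-156006, 17) ≈ -9176.8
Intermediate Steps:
Function('G')(c) = Add(Rational(-5, 9), Mul(Rational(2, 9), c, Pow(Add(44, c), -1))) (Function('G')(c) = Add(Rational(-5, 9), Mul(Rational(1, 9), Mul(Add(c, c), Pow(Add(c, 44), -1)))) = Add(Rational(-5, 9), Mul(Rational(1, 9), Mul(Mul(2, c), Pow(Add(44, c), -1)))) = Add(Rational(-5, 9), Mul(Rational(1, 9), Mul(2, c, Pow(Add(44, c), -1)))) = Add(Rational(-5, 9), Mul(Rational(2, 9), c, Pow(Add(44, c), -1))))
y = Rational(156006, 17) (y = Mul(1926, Pow(Mul(Rational(1, 9), Pow(Add(44, -62), -1), Add(-220, Mul(-3, -62))), -1)) = Mul(1926, Pow(Mul(Rational(1, 9), Pow(-18, -1), Add(-220, 186)), -1)) = Mul(1926, Pow(Mul(Rational(1, 9), Rational(-1, 18), -34), -1)) = Mul(1926, Pow(Rational(17, 81), -1)) = Mul(1926, Rational(81, 17)) = Rational(156006, 17) ≈ 9176.8)
Mul(-1, y) = Mul(-1, Rational(156006, 17)) = Rational(-156006, 17)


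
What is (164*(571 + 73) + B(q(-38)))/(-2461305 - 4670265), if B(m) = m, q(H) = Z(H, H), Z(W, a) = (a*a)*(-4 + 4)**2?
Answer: -52808/3565785 ≈ -0.014810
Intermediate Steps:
Z(W, a) = 0 (Z(W, a) = a**2*0**2 = a**2*0 = 0)
q(H) = 0
(164*(571 + 73) + B(q(-38)))/(-2461305 - 4670265) = (164*(571 + 73) + 0)/(-2461305 - 4670265) = (164*644 + 0)/(-7131570) = (105616 + 0)*(-1/7131570) = 105616*(-1/7131570) = -52808/3565785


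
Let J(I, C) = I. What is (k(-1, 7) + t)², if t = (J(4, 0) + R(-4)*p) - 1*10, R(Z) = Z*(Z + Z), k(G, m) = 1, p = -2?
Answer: 4761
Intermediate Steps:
R(Z) = 2*Z² (R(Z) = Z*(2*Z) = 2*Z²)
t = -70 (t = (4 + (2*(-4)²)*(-2)) - 1*10 = (4 + (2*16)*(-2)) - 10 = (4 + 32*(-2)) - 10 = (4 - 64) - 10 = -60 - 10 = -70)
(k(-1, 7) + t)² = (1 - 70)² = (-69)² = 4761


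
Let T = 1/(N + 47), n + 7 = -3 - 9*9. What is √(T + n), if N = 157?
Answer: I*√946713/102 ≈ 9.5391*I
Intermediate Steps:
n = -91 (n = -7 + (-3 - 9*9) = -7 + (-3 - 81) = -7 - 84 = -91)
T = 1/204 (T = 1/(157 + 47) = 1/204 ≈ 0.0049020)
√(T + n) = √(1/204 - 91) = √(-18563/204) = I*√946713/102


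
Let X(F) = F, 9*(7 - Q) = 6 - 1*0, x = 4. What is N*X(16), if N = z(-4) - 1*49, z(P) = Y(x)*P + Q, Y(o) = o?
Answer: -2816/3 ≈ -938.67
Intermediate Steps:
Q = 19/3 (Q = 7 - (6 - 1*0)/9 = 7 - (6 + 0)/9 = 7 - ⅑*6 = 7 - ⅔ = 19/3 ≈ 6.3333)
z(P) = 19/3 + 4*P (z(P) = 4*P + 19/3 = 19/3 + 4*P)
N = -176/3 (N = (19/3 + 4*(-4)) - 1*49 = (19/3 - 16) - 49 = -29/3 - 49 = -176/3 ≈ -58.667)
N*X(16) = -176/3*16 = -2816/3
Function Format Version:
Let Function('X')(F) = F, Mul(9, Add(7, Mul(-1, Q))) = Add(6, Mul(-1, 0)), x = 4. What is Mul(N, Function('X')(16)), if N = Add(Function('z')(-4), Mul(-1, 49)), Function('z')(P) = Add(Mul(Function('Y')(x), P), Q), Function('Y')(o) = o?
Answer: Rational(-2816, 3) ≈ -938.67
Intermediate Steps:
Q = Rational(19, 3) (Q = Add(7, Mul(Rational(-1, 9), Add(6, Mul(-1, 0)))) = Add(7, Mul(Rational(-1, 9), Add(6, 0))) = Add(7, Mul(Rational(-1, 9), 6)) = Add(7, Rational(-2, 3)) = Rational(19, 3) ≈ 6.3333)
Function('z')(P) = Add(Rational(19, 3), Mul(4, P)) (Function('z')(P) = Add(Mul(4, P), Rational(19, 3)) = Add(Rational(19, 3), Mul(4, P)))
N = Rational(-176, 3) (N = Add(Add(Rational(19, 3), Mul(4, -4)), Mul(-1, 49)) = Add(Add(Rational(19, 3), -16), -49) = Add(Rational(-29, 3), -49) = Rational(-176, 3) ≈ -58.667)
Mul(N, Function('X')(16)) = Mul(Rational(-176, 3), 16) = Rational(-2816, 3)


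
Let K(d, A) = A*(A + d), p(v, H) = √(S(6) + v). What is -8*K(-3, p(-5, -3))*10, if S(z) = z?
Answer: 160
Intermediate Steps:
p(v, H) = √(6 + v)
-8*K(-3, p(-5, -3))*10 = -8*√(6 - 5)*(√(6 - 5) - 3)*10 = -8*√1*(√1 - 3)*10 = -8*(1 - 3)*10 = -8*(-2)*10 = 16*10 = 160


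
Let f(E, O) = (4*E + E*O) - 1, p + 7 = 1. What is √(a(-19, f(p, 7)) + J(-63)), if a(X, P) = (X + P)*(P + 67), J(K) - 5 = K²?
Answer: √3974 ≈ 63.040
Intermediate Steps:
p = -6 (p = -7 + 1 = -6)
f(E, O) = -1 + 4*E + E*O
J(K) = 5 + K²
a(X, P) = (67 + P)*(P + X) (a(X, P) = (P + X)*(67 + P) = (67 + P)*(P + X))
√(a(-19, f(p, 7)) + J(-63)) = √(((-1 + 4*(-6) - 6*7)² + 67*(-1 + 4*(-6) - 6*7) + 67*(-19) + (-1 + 4*(-6) - 6*7)*(-19)) + (5 + (-63)²)) = √(((-1 - 24 - 42)² + 67*(-1 - 24 - 42) - 1273 + (-1 - 24 - 42)*(-19)) + (5 + 3969)) = √(((-67)² + 67*(-67) - 1273 - 67*(-19)) + 3974) = √((4489 - 4489 - 1273 + 1273) + 3974) = √(0 + 3974) = √3974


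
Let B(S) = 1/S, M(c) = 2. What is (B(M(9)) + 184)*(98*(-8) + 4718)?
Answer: 725823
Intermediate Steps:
(B(M(9)) + 184)*(98*(-8) + 4718) = (1/2 + 184)*(98*(-8) + 4718) = (½ + 184)*(-784 + 4718) = (369/2)*3934 = 725823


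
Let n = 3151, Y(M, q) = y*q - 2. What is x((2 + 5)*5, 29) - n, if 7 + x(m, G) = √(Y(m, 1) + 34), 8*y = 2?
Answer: -3158 + √129/2 ≈ -3152.3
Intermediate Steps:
y = ¼ (y = (⅛)*2 = ¼ ≈ 0.25000)
Y(M, q) = -2 + q/4 (Y(M, q) = q/4 - 2 = -2 + q/4)
x(m, G) = -7 + √129/2 (x(m, G) = -7 + √((-2 + (¼)*1) + 34) = -7 + √((-2 + ¼) + 34) = -7 + √(-7/4 + 34) = -7 + √(129/4) = -7 + √129/2)
x((2 + 5)*5, 29) - n = (-7 + √129/2) - 1*3151 = (-7 + √129/2) - 3151 = -3158 + √129/2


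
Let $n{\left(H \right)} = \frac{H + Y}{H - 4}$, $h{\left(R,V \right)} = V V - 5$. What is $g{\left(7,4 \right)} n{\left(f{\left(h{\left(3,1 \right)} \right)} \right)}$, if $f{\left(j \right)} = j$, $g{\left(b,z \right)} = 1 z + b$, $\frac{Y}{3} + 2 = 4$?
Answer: $- \frac{11}{4} \approx -2.75$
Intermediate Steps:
$Y = 6$ ($Y = -6 + 3 \cdot 4 = -6 + 12 = 6$)
$h{\left(R,V \right)} = -5 + V^{2}$ ($h{\left(R,V \right)} = V^{2} - 5 = -5 + V^{2}$)
$g{\left(b,z \right)} = b + z$ ($g{\left(b,z \right)} = z + b = b + z$)
$n{\left(H \right)} = \frac{6 + H}{-4 + H}$ ($n{\left(H \right)} = \frac{H + 6}{H - 4} = \frac{6 + H}{-4 + H}$)
$g{\left(7,4 \right)} n{\left(f{\left(h{\left(3,1 \right)} \right)} \right)} = \left(7 + 4\right) \frac{6 - \left(5 - 1^{2}\right)}{-4 - \left(5 - 1^{2}\right)} = 11 \frac{6 + \left(-5 + 1\right)}{-4 + \left(-5 + 1\right)} = 11 \frac{6 - 4}{-4 - 4} = 11 \frac{1}{-8} \cdot 2 = 11 \left(\left(- \frac{1}{8}\right) 2\right) = 11 \left(- \frac{1}{4}\right) = - \frac{11}{4}$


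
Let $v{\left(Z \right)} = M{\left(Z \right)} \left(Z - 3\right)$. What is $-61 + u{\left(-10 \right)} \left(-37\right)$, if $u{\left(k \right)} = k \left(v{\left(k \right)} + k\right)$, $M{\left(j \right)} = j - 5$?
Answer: $68389$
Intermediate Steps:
$M{\left(j \right)} = -5 + j$
$v{\left(Z \right)} = \left(-5 + Z\right) \left(-3 + Z\right)$ ($v{\left(Z \right)} = \left(-5 + Z\right) \left(Z - 3\right) = \left(-5 + Z\right) \left(-3 + Z\right)$)
$u{\left(k \right)} = k \left(k + \left(-5 + k\right) \left(-3 + k\right)\right)$ ($u{\left(k \right)} = k \left(\left(-5 + k\right) \left(-3 + k\right) + k\right) = k \left(k + \left(-5 + k\right) \left(-3 + k\right)\right)$)
$-61 + u{\left(-10 \right)} \left(-37\right) = -61 + - 10 \left(-10 + \left(-5 - 10\right) \left(-3 - 10\right)\right) \left(-37\right) = -61 + - 10 \left(-10 - -195\right) \left(-37\right) = -61 + - 10 \left(-10 + 195\right) \left(-37\right) = -61 + \left(-10\right) 185 \left(-37\right) = -61 - -68450 = -61 + 68450 = 68389$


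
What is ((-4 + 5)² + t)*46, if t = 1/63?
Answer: 2944/63 ≈ 46.730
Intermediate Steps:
t = 1/63 ≈ 0.015873
((-4 + 5)² + t)*46 = ((-4 + 5)² + 1/63)*46 = (1² + 1/63)*46 = (1 + 1/63)*46 = (64/63)*46 = 2944/63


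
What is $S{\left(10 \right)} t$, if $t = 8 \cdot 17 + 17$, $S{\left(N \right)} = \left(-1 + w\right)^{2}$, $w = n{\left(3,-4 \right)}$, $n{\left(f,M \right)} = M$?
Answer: $3825$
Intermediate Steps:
$w = -4$
$S{\left(N \right)} = 25$ ($S{\left(N \right)} = \left(-1 - 4\right)^{2} = \left(-5\right)^{2} = 25$)
$t = 153$ ($t = 136 + 17 = 153$)
$S{\left(10 \right)} t = 25 \cdot 153 = 3825$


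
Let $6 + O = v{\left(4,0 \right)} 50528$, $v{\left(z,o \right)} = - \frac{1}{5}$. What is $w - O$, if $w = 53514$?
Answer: $\frac{318128}{5} \approx 63626.0$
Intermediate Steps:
$v{\left(z,o \right)} = - \frac{1}{5}$ ($v{\left(z,o \right)} = \left(-1\right) \frac{1}{5} = - \frac{1}{5}$)
$O = - \frac{50558}{5}$ ($O = -6 - \frac{50528}{5} = - \frac{50558}{5} \approx -10112.0$)
$w - O = 53514 - - \frac{50558}{5} = 53514 + \frac{50558}{5} = \frac{318128}{5}$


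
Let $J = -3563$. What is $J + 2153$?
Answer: $-1410$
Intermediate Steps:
$J + 2153 = -3563 + 2153 = -1410$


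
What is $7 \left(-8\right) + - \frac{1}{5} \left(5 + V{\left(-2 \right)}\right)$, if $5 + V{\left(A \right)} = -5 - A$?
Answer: $- \frac{277}{5} \approx -55.4$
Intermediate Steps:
$V{\left(A \right)} = -10 - A$ ($V{\left(A \right)} = -5 - \left(5 + A\right) = -10 - A$)
$7 \left(-8\right) + - \frac{1}{5} \left(5 + V{\left(-2 \right)}\right) = 7 \left(-8\right) + - \frac{1}{5} \left(5 - 8\right) = -56 + \left(-1\right) \frac{1}{5} \left(5 + \left(-10 + 2\right)\right) = -56 - \frac{5 - 8}{5} = -56 - - \frac{3}{5} = -56 + \frac{3}{5} = - \frac{277}{5}$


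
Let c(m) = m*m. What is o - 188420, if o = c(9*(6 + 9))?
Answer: -170195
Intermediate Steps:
c(m) = m**2
o = 18225 (o = (9*(6 + 9))**2 = (9*15)**2 = 135**2 = 18225)
o - 188420 = 18225 - 188420 = -170195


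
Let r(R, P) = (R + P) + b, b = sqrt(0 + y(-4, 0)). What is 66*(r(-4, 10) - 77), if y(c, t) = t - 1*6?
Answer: -4686 + 66*I*sqrt(6) ≈ -4686.0 + 161.67*I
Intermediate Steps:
y(c, t) = -6 + t (y(c, t) = t - 6 = -6 + t)
b = I*sqrt(6) (b = sqrt(0 + (-6 + 0)) = sqrt(0 - 6) = sqrt(-6) = I*sqrt(6) ≈ 2.4495*I)
r(R, P) = P + R + I*sqrt(6) (r(R, P) = (R + P) + I*sqrt(6) = (P + R) + I*sqrt(6) = P + R + I*sqrt(6))
66*(r(-4, 10) - 77) = 66*((10 - 4 + I*sqrt(6)) - 77) = 66*((6 + I*sqrt(6)) - 77) = 66*(-71 + I*sqrt(6)) = -4686 + 66*I*sqrt(6)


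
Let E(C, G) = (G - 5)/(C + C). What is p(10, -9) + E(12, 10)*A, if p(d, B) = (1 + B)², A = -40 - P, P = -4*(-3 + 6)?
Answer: 349/6 ≈ 58.167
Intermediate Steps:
P = -12 (P = -4*3 = -12)
E(C, G) = (-5 + G)/(2*C) (E(C, G) = (-5 + G)/((2*C)) = (-5 + G)*(1/(2*C)) = (-5 + G)/(2*C))
A = -28 (A = -40 - 1*(-12) = -40 + 12 = -28)
p(10, -9) + E(12, 10)*A = (1 - 9)² + ((½)*(-5 + 10)/12)*(-28) = (-8)² + ((½)*(1/12)*5)*(-28) = 64 + (5/24)*(-28) = 64 - 35/6 = 349/6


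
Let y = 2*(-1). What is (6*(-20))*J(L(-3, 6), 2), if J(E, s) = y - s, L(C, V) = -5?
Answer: 480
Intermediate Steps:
y = -2
J(E, s) = -2 - s
(6*(-20))*J(L(-3, 6), 2) = (6*(-20))*(-2 - 1*2) = -120*(-2 - 2) = -120*(-4) = 480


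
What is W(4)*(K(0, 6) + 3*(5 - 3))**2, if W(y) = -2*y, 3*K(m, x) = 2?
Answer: -3200/9 ≈ -355.56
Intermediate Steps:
K(m, x) = 2/3 (K(m, x) = (1/3)*2 = 2/3)
W(4)*(K(0, 6) + 3*(5 - 3))**2 = (-2*4)*(2/3 + 3*(5 - 3))**2 = -8*(2/3 + 3*2)**2 = -8*(2/3 + 6)**2 = -8*(20/3)**2 = -8*400/9 = -3200/9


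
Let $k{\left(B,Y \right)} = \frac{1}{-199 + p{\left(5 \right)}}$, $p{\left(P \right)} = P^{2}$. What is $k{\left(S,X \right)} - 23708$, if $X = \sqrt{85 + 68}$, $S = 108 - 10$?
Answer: $- \frac{4125193}{174} \approx -23708.0$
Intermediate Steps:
$S = 98$ ($S = 108 - 10 = 98$)
$X = 3 \sqrt{17}$ ($X = \sqrt{153} = 3 \sqrt{17} \approx 12.369$)
$k{\left(B,Y \right)} = - \frac{1}{174}$ ($k{\left(B,Y \right)} = \frac{1}{-199 + 5^{2}} = \frac{1}{-199 + 25} = \frac{1}{-174} = - \frac{1}{174}$)
$k{\left(S,X \right)} - 23708 = - \frac{1}{174} - 23708 = - \frac{4125193}{174}$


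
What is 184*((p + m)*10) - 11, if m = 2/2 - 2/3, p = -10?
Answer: -53393/3 ≈ -17798.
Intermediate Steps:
m = ⅓ (m = 2*(½) - 2*⅓ = 1 - ⅔ = ⅓ ≈ 0.33333)
184*((p + m)*10) - 11 = 184*((-10 + ⅓)*10) - 11 = 184*(-29/3*10) - 11 = 184*(-290/3) - 11 = -53360/3 - 11 = -53393/3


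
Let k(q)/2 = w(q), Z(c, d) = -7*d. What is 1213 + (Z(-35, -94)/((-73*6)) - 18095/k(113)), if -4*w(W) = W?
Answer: 37906544/24747 ≈ 1531.8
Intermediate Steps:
w(W) = -W/4
k(q) = -q/2 (k(q) = 2*(-q/4) = -q/2)
1213 + (Z(-35, -94)/((-73*6)) - 18095/k(113)) = 1213 + ((-7*(-94))/((-73*6)) - 18095/((-½*113))) = 1213 + (658/(-438) - 18095/(-113/2)) = 1213 + (658*(-1/438) - 18095*(-2/113)) = 1213 + (-329/219 + 36190/113) = 1213 + 7888433/24747 = 37906544/24747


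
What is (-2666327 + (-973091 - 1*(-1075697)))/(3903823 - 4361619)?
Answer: 2563721/457796 ≈ 5.6001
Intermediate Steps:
(-2666327 + (-973091 - 1*(-1075697)))/(3903823 - 4361619) = (-2666327 + (-973091 + 1075697))/(-457796) = (-2666327 + 102606)*(-1/457796) = -2563721*(-1/457796) = 2563721/457796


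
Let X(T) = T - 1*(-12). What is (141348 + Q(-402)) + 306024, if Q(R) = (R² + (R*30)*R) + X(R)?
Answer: 5456706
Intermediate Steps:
X(T) = 12 + T (X(T) = T + 12 = 12 + T)
Q(R) = 12 + R + 31*R² (Q(R) = (R² + (R*30)*R) + (12 + R) = (R² + (30*R)*R) + (12 + R) = (R² + 30*R²) + (12 + R) = 31*R² + (12 + R) = 12 + R + 31*R²)
(141348 + Q(-402)) + 306024 = (141348 + (12 - 402 + 31*(-402)²)) + 306024 = (141348 + (12 - 402 + 31*161604)) + 306024 = (141348 + (12 - 402 + 5009724)) + 306024 = (141348 + 5009334) + 306024 = 5150682 + 306024 = 5456706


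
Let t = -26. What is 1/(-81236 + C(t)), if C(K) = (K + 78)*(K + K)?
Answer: -1/83940 ≈ -1.1913e-5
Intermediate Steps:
C(K) = 2*K*(78 + K) (C(K) = (78 + K)*(2*K) = 2*K*(78 + K))
1/(-81236 + C(t)) = 1/(-81236 + 2*(-26)*(78 - 26)) = 1/(-81236 + 2*(-26)*52) = 1/(-81236 - 2704) = 1/(-83940) = -1/83940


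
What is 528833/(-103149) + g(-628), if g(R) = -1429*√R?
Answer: -528833/103149 - 2858*I*√157 ≈ -5.1269 - 35811.0*I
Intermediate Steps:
528833/(-103149) + g(-628) = 528833/(-103149) - 2858*I*√157 = 528833*(-1/103149) - 2858*I*√157 = -528833/103149 - 2858*I*√157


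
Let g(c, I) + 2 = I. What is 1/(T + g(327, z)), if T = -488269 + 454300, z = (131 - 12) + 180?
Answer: -1/33672 ≈ -2.9698e-5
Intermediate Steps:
z = 299 (z = 119 + 180 = 299)
g(c, I) = -2 + I
T = -33969
1/(T + g(327, z)) = 1/(-33969 + (-2 + 299)) = 1/(-33969 + 297) = 1/(-33672) = -1/33672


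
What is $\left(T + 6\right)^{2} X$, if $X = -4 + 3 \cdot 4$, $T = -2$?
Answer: $128$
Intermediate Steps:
$X = 8$ ($X = -4 + 12 = 8$)
$\left(T + 6\right)^{2} X = \left(-2 + 6\right)^{2} \cdot 8 = 4^{2} \cdot 8 = 16 \cdot 8 = 128$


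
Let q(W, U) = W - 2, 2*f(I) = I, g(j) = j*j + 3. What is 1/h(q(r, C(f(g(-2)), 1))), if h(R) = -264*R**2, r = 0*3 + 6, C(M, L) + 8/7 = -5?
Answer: -1/4224 ≈ -0.00023674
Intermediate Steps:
g(j) = 3 + j**2 (g(j) = j**2 + 3 = 3 + j**2)
f(I) = I/2
C(M, L) = -43/7 (C(M, L) = -8/7 - 5 = -43/7)
r = 6 (r = 0 + 6 = 6)
q(W, U) = -2 + W
1/h(q(r, C(f(g(-2)), 1))) = 1/(-264*(-2 + 6)**2) = 1/(-264*4**2) = 1/(-264*16) = 1/(-4224) = -1/4224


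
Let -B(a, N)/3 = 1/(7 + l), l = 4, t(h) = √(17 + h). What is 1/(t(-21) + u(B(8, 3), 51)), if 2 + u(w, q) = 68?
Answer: 33/2180 - I/2180 ≈ 0.015138 - 0.00045872*I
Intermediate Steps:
B(a, N) = -3/11 (B(a, N) = -3/(7 + 4) = -3/11)
u(w, q) = 66 (u(w, q) = -2 + 68 = 66)
1/(t(-21) + u(B(8, 3), 51)) = 1/(√(17 - 21) + 66) = 1/(√(-4) + 66) = 1/(2*I + 66) = 1/(66 + 2*I) = (66 - 2*I)/4360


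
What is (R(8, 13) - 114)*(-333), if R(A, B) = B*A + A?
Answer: 666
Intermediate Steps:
R(A, B) = A + A*B (R(A, B) = A*B + A = A + A*B)
(R(8, 13) - 114)*(-333) = (8*(1 + 13) - 114)*(-333) = (8*14 - 114)*(-333) = (112 - 114)*(-333) = -2*(-333) = 666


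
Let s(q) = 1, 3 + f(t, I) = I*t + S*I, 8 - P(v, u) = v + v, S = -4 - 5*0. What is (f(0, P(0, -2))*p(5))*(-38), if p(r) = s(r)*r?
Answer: 6650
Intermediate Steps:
S = -4 (S = -4 + 0 = -4)
P(v, u) = 8 - 2*v (P(v, u) = 8 - (v + v) = 8 - 2*v)
f(t, I) = -3 - 4*I + I*t (f(t, I) = -3 + (I*t - 4*I) = -3 + (-4*I + I*t) = -3 - 4*I + I*t)
p(r) = r (p(r) = 1*r = r)
(f(0, P(0, -2))*p(5))*(-38) = ((-3 - 4*(8 - 2*0) + (8 - 2*0)*0)*5)*(-38) = ((-3 - 4*(8 + 0) + (8 + 0)*0)*5)*(-38) = ((-3 - 4*8 + 8*0)*5)*(-38) = ((-3 - 32 + 0)*5)*(-38) = -35*5*(-38) = -175*(-38) = 6650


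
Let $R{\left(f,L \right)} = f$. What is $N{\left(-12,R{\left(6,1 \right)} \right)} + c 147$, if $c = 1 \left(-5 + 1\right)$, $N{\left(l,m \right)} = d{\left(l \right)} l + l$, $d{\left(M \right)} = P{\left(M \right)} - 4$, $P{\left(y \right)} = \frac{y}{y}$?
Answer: $-564$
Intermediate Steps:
$P{\left(y \right)} = 1$
$d{\left(M \right)} = -3$ ($d{\left(M \right)} = 1 - 4 = -3$)
$N{\left(l,m \right)} = - 2 l$ ($N{\left(l,m \right)} = - 3 l + l = - 2 l$)
$c = -4$ ($c = 1 \left(-4\right) = -4$)
$N{\left(-12,R{\left(6,1 \right)} \right)} + c 147 = \left(-2\right) \left(-12\right) - 588 = 24 - 588 = -564$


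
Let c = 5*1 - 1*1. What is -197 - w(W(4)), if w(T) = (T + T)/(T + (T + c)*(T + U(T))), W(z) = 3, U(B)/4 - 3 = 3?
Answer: -6305/32 ≈ -197.03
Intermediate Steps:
U(B) = 24 (U(B) = 12 + 4*3 = 12 + 12 = 24)
c = 4 (c = 5 - 1 = 4)
w(T) = 2*T/(T + (4 + T)*(24 + T)) (w(T) = (T + T)/(T + (T + 4)*(T + 24)) = (2*T)/(T + (4 + T)*(24 + T)) = 2*T/(T + (4 + T)*(24 + T)))
-197 - w(W(4)) = -197 - 2*3/(96 + 3² + 29*3) = -197 - 2*3/(96 + 9 + 87) = -197 - 2*3/192 = -197 - 1*1/32 = -197 - 1/32 = -6305/32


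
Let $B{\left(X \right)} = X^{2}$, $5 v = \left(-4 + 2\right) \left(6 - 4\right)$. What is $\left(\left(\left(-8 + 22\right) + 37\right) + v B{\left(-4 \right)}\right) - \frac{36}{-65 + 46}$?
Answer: $\frac{3809}{95} \approx 40.095$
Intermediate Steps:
$v = - \frac{4}{5}$ ($v = \frac{\left(-4 + 2\right) \left(6 - 4\right)}{5} = \frac{\left(-2\right) 2}{5} = \frac{1}{5} \left(-4\right) = - \frac{4}{5} \approx -0.8$)
$\left(\left(\left(-8 + 22\right) + 37\right) + v B{\left(-4 \right)}\right) - \frac{36}{-65 + 46} = \left(\left(\left(-8 + 22\right) + 37\right) - \frac{4 \left(-4\right)^{2}}{5}\right) - \frac{36}{-65 + 46} = \left(\left(14 + 37\right) - \frac{64}{5}\right) - \frac{36}{-19} = \left(51 - \frac{64}{5}\right) - 36 \left(- \frac{1}{19}\right) = \frac{191}{5} - - \frac{36}{19} = \frac{191}{5} + \frac{36}{19} = \frac{3809}{95}$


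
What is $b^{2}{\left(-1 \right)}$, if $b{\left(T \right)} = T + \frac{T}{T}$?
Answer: $0$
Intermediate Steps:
$b{\left(T \right)} = 1 + T$ ($b{\left(T \right)} = T + 1 = 1 + T$)
$b^{2}{\left(-1 \right)} = \left(1 - 1\right)^{2} = 0^{2} = 0$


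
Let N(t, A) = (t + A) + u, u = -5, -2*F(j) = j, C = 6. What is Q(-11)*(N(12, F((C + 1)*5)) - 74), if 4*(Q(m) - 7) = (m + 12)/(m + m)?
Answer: -103935/176 ≈ -590.54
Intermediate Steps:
F(j) = -j/2
N(t, A) = -5 + A + t (N(t, A) = (t + A) - 5 = (A + t) - 5 = -5 + A + t)
Q(m) = 7 + (12 + m)/(8*m) (Q(m) = 7 + ((m + 12)/(m + m))/4 = 7 + ((12 + m)/((2*m)))/4 = 7 + ((12 + m)*(1/(2*m)))/4 = 7 + ((12 + m)/(2*m))/4 = 7 + (12 + m)/(8*m))
Q(-11)*(N(12, F((C + 1)*5)) - 74) = ((3/8)*(4 + 19*(-11))/(-11))*((-5 - (6 + 1)*5/2 + 12) - 74) = ((3/8)*(-1/11)*(4 - 209))*((-5 - 7*5/2 + 12) - 74) = ((3/8)*(-1/11)*(-205))*((-5 - 1/2*35 + 12) - 74) = 615*((-5 - 35/2 + 12) - 74)/88 = 615*(-21/2 - 74)/88 = (615/88)*(-169/2) = -103935/176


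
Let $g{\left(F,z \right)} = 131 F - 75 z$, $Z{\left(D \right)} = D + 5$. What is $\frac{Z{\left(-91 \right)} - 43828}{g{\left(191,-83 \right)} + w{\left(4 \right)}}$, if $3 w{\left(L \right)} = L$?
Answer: $- \frac{65871}{46871} \approx -1.4054$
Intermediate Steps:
$w{\left(L \right)} = \frac{L}{3}$
$Z{\left(D \right)} = 5 + D$
$g{\left(F,z \right)} = - 75 z + 131 F$
$\frac{Z{\left(-91 \right)} - 43828}{g{\left(191,-83 \right)} + w{\left(4 \right)}} = \frac{\left(5 - 91\right) - 43828}{\left(\left(-75\right) \left(-83\right) + 131 \cdot 191\right) + \frac{1}{3} \cdot 4} = \frac{-86 - 43828}{\left(6225 + 25021\right) + \frac{4}{3}} = - \frac{43914}{31246 + \frac{4}{3}} = - \frac{43914}{\frac{93742}{3}} = \left(-43914\right) \frac{3}{93742} = - \frac{65871}{46871}$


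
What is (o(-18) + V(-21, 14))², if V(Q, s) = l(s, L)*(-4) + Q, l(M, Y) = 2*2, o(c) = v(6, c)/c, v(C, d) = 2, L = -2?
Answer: 111556/81 ≈ 1377.2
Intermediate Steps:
o(c) = 2/c
l(M, Y) = 4
V(Q, s) = -16 + Q (V(Q, s) = 4*(-4) + Q = -16 + Q)
(o(-18) + V(-21, 14))² = (2/(-18) + (-16 - 21))² = (2*(-1/18) - 37)² = (-⅑ - 37)² = (-334/9)² = 111556/81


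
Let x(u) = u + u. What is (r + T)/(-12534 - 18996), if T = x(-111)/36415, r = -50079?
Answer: 607875669/382721650 ≈ 1.5883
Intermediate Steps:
x(u) = 2*u
T = -222/36415 (T = (2*(-111))/36415 = -222*1/36415 = -222/36415 ≈ -0.0060964)
(r + T)/(-12534 - 18996) = (-50079 - 222/36415)/(-12534 - 18996) = -1823627007/36415/(-31530) = -1823627007/36415*(-1/31530) = 607875669/382721650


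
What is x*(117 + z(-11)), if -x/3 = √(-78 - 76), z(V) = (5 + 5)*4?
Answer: -471*I*√154 ≈ -5845.0*I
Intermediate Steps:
z(V) = 40 (z(V) = 10*4 = 40)
x = -3*I*√154 (x = -3*√(-78 - 76) = -3*I*√154 ≈ -37.229*I)
x*(117 + z(-11)) = (-3*I*√154)*(117 + 40) = -3*I*√154*157 = -471*I*√154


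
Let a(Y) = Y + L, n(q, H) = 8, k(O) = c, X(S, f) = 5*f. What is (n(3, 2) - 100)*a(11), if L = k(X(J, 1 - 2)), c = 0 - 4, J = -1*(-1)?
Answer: -644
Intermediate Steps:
J = 1
c = -4
k(O) = -4
L = -4
a(Y) = -4 + Y (a(Y) = Y - 4 = -4 + Y)
(n(3, 2) - 100)*a(11) = (8 - 100)*(-4 + 11) = -92*7 = -644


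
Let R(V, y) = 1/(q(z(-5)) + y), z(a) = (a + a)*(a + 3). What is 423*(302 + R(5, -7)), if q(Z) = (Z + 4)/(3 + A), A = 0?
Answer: 128169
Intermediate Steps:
z(a) = 2*a*(3 + a) (z(a) = (2*a)*(3 + a) = 2*a*(3 + a))
q(Z) = 4/3 + Z/3 (q(Z) = (Z + 4)/(3 + 0) = (4 + Z)/3 = (4 + Z)*(1/3) = 4/3 + Z/3)
R(V, y) = 1/(8 + y) (R(V, y) = 1/((4/3 + (2*(-5)*(3 - 5))/3) + y) = 1/((4/3 + (2*(-5)*(-2))/3) + y) = 1/((4/3 + (1/3)*20) + y) = 1/((4/3 + 20/3) + y) = 1/(8 + y))
423*(302 + R(5, -7)) = 423*(302 + 1/(8 - 7)) = 423*(302 + 1/1) = 423*(302 + 1) = 423*303 = 128169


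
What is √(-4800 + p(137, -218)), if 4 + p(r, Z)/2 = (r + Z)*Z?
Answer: 2*√7627 ≈ 174.67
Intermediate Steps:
p(r, Z) = -8 + 2*Z*(Z + r) (p(r, Z) = -8 + 2*((r + Z)*Z) = -8 + 2*((Z + r)*Z) = -8 + 2*(Z*(Z + r)) = -8 + 2*Z*(Z + r))
√(-4800 + p(137, -218)) = √(-4800 + (-8 + 2*(-218)² + 2*(-218)*137)) = √(-4800 + (-8 + 2*47524 - 59732)) = √(-4800 + (-8 + 95048 - 59732)) = √(-4800 + 35308) = √30508 = 2*√7627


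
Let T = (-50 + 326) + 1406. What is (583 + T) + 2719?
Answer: 4984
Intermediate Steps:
T = 1682 (T = 276 + 1406 = 1682)
(583 + T) + 2719 = (583 + 1682) + 2719 = 2265 + 2719 = 4984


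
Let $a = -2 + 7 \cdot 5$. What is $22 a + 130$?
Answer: $856$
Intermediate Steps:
$a = 33$ ($a = -2 + 35 = 33$)
$22 a + 130 = 22 \cdot 33 + 130 = 726 + 130 = 856$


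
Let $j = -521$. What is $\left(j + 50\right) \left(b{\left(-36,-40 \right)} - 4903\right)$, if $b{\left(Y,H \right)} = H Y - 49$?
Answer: $1654152$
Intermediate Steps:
$b{\left(Y,H \right)} = -49 + H Y$
$\left(j + 50\right) \left(b{\left(-36,-40 \right)} - 4903\right) = \left(-521 + 50\right) \left(\left(-49 - -1440\right) - 4903\right) = - 471 \left(\left(-49 + 1440\right) - 4903\right) = - 471 \left(1391 - 4903\right) = \left(-471\right) \left(-3512\right) = 1654152$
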